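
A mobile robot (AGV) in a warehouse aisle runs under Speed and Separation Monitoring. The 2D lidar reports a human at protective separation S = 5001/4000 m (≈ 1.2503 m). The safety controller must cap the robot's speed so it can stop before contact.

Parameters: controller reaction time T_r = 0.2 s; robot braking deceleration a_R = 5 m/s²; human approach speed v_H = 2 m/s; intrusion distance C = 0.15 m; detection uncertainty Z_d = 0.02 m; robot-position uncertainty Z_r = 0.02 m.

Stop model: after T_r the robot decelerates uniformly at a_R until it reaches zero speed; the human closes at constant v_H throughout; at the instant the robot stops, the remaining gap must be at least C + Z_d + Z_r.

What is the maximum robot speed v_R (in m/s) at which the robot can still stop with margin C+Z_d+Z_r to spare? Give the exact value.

v_R_max = 19/20 m/s = 0.9500 m/s

quadratic (1/10)·v² + (3/5)·v + (-2641/4000) = 0
  disc = (3/5)² − 4·(1/10)·(-2641/4000) = 6241/10000 ; √disc = 79/100
  v_R = (−(3/5) + 79/100) / (2·(1/10)) = 19/20 m/s
check:
stop time T_s = (19/20)/5 = 0.1900 s
robot in T_r: 0.9500·0.2000 = 0.1900 m
robot under decel: 0.9500²/(2·5.0000) = 0.0902 m
person approaches 2.0000·(0.2000+0.1900) = 0.7800 m
residual clearance needed = 0.1500+0.0200+0.0200 = 0.1900 m
sum ≈ 0.1900+0.0902+0.7800+0.1900 ≈ 1.2503 m = S ✓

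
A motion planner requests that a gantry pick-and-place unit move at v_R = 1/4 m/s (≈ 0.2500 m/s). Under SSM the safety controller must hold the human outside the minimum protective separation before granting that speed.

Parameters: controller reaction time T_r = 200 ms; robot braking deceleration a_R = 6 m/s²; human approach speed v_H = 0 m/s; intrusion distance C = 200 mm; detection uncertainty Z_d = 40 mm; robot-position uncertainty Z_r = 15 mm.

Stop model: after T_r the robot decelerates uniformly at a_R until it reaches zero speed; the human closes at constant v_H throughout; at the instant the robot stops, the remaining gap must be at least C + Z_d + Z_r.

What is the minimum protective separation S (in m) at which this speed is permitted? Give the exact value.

S_min = 1489/4800 m = 0.3102 m

T_s = v_R/a_R = (1/4)/6 = 0.0417 s
robot in T_r: 0.2500·0.2000 = 0.0500 m
robot covers 0.2500·0.0417 − ½·6.0000·0.0417² = 0.0052 m while stopping
human over T_r+T_s: 0.0000·(0.2000+0.0417) = 0.0000 m
residual clearance needed = 0.2000+0.0400+0.0150 = 0.2550 m
S_min ≈ 0.0500+0.0052+0.0000+0.2550  ⇒  S_min = 1489/4800 m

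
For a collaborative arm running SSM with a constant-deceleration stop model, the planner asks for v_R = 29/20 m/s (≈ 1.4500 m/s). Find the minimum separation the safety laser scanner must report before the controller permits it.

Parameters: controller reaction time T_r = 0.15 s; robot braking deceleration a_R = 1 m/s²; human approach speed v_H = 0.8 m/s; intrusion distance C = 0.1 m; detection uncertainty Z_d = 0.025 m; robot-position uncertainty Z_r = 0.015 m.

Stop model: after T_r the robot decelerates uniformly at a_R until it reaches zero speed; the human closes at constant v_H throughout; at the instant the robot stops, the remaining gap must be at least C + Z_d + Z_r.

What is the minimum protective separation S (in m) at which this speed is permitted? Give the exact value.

braking lasts T_s = (29/20)/1 = 1.4500 s
reaction-phase robot travel = 1.4500·0.1500 = 0.2175 m
braking distance = 1.4500²/(2·1.0000) = 1.0513 m
human over T_r+T_s: 0.8000·(0.1500+1.4500) = 1.2800 m
C+Z_d+Z_r = 0.1000+0.0250+0.0150 = 0.1400 m
S_min ≈ 0.2175+1.0513+1.2800+0.1400  ⇒  S_min = 2151/800 m

S_min = 2151/800 m = 2.6888 m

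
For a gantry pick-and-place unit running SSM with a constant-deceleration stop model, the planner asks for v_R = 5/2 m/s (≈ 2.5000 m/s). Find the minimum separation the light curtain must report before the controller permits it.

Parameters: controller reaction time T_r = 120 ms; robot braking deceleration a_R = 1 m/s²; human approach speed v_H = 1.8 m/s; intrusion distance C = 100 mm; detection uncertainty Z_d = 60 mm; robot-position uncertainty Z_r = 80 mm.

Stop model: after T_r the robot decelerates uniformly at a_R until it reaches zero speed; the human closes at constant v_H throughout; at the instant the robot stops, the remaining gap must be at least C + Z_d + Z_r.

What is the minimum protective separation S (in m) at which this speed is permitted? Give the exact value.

S_min = 8381/1000 m = 8.3810 m

T_s = v_R/a_R = (5/2)/1 = 2.5000 s
reaction-phase robot travel = 2.5000·0.1200 = 0.3000 m
robot covers 2.5000·2.5000 − ½·1.0000·2.5000² = 3.1250 m while stopping
human over T_r+T_s: 1.8000·(0.1200+2.5000) = 4.7160 m
residual clearance needed = 0.1000+0.0600+0.0800 = 0.2400 m
S_min ≈ 0.3000+3.1250+4.7160+0.2400  ⇒  S_min = 8381/1000 m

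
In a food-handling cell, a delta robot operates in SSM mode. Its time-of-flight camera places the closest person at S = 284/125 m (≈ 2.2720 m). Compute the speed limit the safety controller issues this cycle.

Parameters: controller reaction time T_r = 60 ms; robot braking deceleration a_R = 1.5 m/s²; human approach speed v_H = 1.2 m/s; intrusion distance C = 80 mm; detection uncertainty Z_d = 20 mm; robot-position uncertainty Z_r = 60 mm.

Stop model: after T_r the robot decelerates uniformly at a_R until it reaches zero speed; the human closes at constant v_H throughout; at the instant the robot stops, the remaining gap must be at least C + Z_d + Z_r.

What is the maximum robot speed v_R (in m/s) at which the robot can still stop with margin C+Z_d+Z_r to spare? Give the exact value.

v_R_max = 3/2 m/s = 1.5000 m/s

quadratic (1/3)·v² + (43/50)·v + (-51/25) = 0
  disc = (43/50)² − 4·(1/3)·(-51/25) = 8649/2500 ; √disc = 93/50
  v_R = (−(43/50) + 93/50) / (2·(1/3)) = 3/2 m/s
check:
stop time T_s = (3/2)/(3/2) = 1.0000 s
reaction-phase robot travel = 1.5000·0.0600 = 0.0900 m
braking distance = 1.5000²/(2·1.5000) = 0.7500 m
human closes 1.2000·1.0600 = 1.2720 m
margins: 0.0800+0.0200+0.0600 = 0.1600 m
sum ≈ 0.0900+0.7500+1.2720+0.1600 ≈ 2.2720 m = S ✓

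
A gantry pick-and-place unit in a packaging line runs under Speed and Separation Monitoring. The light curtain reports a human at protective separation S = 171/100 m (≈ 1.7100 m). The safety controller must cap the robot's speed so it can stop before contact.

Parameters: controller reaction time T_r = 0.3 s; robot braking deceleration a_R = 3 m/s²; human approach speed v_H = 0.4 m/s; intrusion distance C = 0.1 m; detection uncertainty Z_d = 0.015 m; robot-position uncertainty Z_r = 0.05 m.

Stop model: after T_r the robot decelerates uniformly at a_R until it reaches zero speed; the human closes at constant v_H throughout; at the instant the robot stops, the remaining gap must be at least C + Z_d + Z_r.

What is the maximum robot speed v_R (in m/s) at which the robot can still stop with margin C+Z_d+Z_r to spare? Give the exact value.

quadratic (1/6)·v² + (13/30)·v + (-57/40) = 0
  disc = (13/30)² − 4·(1/6)·(-57/40) = 256/225 ; √disc = 16/15
  v_R = (−(13/30) + 16/15) / (2·(1/6)) = 19/10 m/s
check:
braking lasts T_s = (19/10)/3 = 0.6333 s
robot in T_r: 1.9000·0.3000 = 0.5700 m
robot covers 1.9000·0.6333 − ½·3.0000·0.6333² = 0.6017 m while stopping
human over T_r+T_s: 0.4000·(0.3000+0.6333) = 0.3733 m
margins: 0.1000+0.0150+0.0500 = 0.1650 m
sum ≈ 0.5700+0.6017+0.3733+0.1650 ≈ 1.7100 m = S ✓

v_R_max = 19/10 m/s = 1.9000 m/s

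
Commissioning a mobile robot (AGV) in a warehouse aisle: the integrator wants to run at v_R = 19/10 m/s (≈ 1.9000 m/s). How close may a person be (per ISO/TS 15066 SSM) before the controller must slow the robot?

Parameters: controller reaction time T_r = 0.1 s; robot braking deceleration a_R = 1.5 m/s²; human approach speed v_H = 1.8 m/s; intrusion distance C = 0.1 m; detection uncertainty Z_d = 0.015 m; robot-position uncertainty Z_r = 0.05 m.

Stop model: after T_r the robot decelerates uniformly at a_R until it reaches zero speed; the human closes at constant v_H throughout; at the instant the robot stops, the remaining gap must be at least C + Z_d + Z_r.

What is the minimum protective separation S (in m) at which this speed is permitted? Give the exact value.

S_min = 2411/600 m = 4.0183 m

braking lasts T_s = (19/10)/(3/2) = 1.2667 s
reaction-phase robot travel = 1.9000·0.1000 = 0.1900 m
robot covers 1.9000·1.2667 − ½·1.5000·1.2667² = 1.2033 m while stopping
human over T_r+T_s: 1.8000·(0.1000+1.2667) = 2.4600 m
margins: 0.1000+0.0150+0.0500 = 0.1650 m
S_min ≈ 0.1900+1.2033+2.4600+0.1650  ⇒  S_min = 2411/600 m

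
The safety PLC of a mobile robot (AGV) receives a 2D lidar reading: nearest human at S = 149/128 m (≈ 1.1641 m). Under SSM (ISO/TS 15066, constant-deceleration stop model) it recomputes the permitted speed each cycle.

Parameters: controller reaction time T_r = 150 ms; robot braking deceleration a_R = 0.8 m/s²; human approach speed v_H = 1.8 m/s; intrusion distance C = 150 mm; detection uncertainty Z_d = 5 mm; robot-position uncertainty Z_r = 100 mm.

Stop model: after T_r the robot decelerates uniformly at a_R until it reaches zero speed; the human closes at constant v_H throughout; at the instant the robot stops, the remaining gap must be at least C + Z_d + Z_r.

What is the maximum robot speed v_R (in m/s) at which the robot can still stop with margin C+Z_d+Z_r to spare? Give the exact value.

v_R_max = 1/4 m/s = 0.2500 m/s

at the boundary: (5/8)·v² + (12/5)·v + (-409/640) = 0
  disc = (12/5)² − 4·(5/8)·(-409/640) = 47089/6400 ; √disc = 217/80
  v_R = (−(12/5) + 217/80) / (2·(5/8)) = 1/4 m/s
check:
stop time T_s = (1/4)/(4/5) = 0.3125 s
robot covers v_R·T_r = 0.2500·0.1500 = 0.0375 m before braking
robot covers 0.2500·0.3125 − ½·0.8000·0.3125² = 0.0391 m while stopping
human over T_r+T_s: 1.8000·(0.1500+0.3125) = 0.8325 m
C+Z_d+Z_r = 0.1500+0.0050+0.1000 = 0.2550 m
sum ≈ 0.0375+0.0391+0.8325+0.2550 ≈ 1.1641 m = S ✓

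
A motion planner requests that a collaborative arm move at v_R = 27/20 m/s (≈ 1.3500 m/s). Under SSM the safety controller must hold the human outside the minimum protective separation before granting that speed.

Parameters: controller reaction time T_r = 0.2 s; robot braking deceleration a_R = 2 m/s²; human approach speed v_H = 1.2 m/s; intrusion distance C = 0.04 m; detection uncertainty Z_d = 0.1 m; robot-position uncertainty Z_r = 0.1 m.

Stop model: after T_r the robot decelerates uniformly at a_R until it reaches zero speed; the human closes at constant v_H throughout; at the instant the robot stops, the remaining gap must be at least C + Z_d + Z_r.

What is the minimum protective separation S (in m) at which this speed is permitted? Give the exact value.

stop time T_s = (27/20)/2 = 0.6750 s
robot covers v_R·T_r = 1.3500·0.2000 = 0.2700 m before braking
robot covers 1.3500·0.6750 − ½·2.0000·0.6750² = 0.4556 m while stopping
human closes 1.2000·0.8750 = 1.0500 m
margins: 0.0400+0.1000+0.1000 = 0.2400 m
S_min ≈ 0.2700+0.4556+1.0500+0.2400  ⇒  S_min = 129/64 m

S_min = 129/64 m = 2.0156 m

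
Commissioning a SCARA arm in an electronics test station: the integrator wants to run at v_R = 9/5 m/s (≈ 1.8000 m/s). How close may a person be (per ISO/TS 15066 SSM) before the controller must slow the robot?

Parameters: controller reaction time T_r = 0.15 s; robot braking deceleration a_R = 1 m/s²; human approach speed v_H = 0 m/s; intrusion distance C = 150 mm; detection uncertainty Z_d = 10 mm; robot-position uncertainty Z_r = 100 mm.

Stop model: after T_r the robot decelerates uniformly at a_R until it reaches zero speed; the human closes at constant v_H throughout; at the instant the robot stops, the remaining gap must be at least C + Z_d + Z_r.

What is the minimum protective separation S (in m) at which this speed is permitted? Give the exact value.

S_min = 43/20 m = 2.1500 m

T_s = v_R/a_R = (9/5)/1 = 1.8000 s
reaction-phase robot travel = 1.8000·0.1500 = 0.2700 m
robot covers 1.8000·1.8000 − ½·1.0000·1.8000² = 1.6200 m while stopping
person approaches 0.0000·(0.1500+1.8000) = 0.0000 m
margins: 0.1500+0.0100+0.1000 = 0.2600 m
S_min ≈ 0.2700+1.6200+0.0000+0.2600  ⇒  S_min = 43/20 m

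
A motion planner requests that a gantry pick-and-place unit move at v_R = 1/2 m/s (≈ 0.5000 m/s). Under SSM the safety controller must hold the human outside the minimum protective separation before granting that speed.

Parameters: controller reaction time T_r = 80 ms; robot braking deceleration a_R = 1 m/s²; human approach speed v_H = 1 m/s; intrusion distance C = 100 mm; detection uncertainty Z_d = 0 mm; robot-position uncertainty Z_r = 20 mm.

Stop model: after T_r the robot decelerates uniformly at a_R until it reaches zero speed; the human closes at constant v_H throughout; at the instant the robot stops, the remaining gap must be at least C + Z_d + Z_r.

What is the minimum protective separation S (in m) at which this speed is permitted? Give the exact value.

braking lasts T_s = (1/2)/1 = 0.5000 s
robot in T_r: 0.5000·0.0800 = 0.0400 m
robot covers 0.5000·0.5000 − ½·1.0000·0.5000² = 0.1250 m while stopping
human over T_r+T_s: 1.0000·(0.0800+0.5000) = 0.5800 m
residual clearance needed = 0.1000+0.0000+0.0200 = 0.1200 m
S_min ≈ 0.0400+0.1250+0.5800+0.1200  ⇒  S_min = 173/200 m

S_min = 173/200 m = 0.8650 m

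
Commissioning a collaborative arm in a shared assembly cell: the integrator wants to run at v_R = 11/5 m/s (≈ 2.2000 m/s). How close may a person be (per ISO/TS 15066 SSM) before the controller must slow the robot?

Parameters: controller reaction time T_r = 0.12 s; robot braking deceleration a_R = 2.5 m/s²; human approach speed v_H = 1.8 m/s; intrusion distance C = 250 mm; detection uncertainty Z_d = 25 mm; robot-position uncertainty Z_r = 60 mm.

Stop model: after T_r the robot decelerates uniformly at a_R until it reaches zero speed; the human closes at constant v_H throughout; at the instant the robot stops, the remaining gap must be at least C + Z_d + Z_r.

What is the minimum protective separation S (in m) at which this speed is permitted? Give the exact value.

S_min = 3367/1000 m = 3.3670 m

T_s = v_R/a_R = (11/5)/(5/2) = 0.8800 s
robot covers v_R·T_r = 2.2000·0.1200 = 0.2640 m before braking
robot covers 2.2000·0.8800 − ½·2.5000·0.8800² = 0.9680 m while stopping
human over T_r+T_s: 1.8000·(0.1200+0.8800) = 1.8000 m
C+Z_d+Z_r = 0.2500+0.0250+0.0600 = 0.3350 m
S_min ≈ 0.2640+0.9680+1.8000+0.3350  ⇒  S_min = 3367/1000 m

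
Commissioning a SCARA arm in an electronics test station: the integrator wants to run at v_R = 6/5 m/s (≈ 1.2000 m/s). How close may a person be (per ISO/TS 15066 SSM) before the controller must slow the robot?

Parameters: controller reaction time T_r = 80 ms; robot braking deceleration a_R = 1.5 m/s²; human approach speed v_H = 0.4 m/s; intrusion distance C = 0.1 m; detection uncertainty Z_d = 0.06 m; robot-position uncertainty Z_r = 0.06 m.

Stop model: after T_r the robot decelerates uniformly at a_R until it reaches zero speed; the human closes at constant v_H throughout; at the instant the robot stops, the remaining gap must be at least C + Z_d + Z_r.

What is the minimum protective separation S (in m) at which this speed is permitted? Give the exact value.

T_s = v_R/a_R = (6/5)/(3/2) = 0.8000 s
robot covers v_R·T_r = 1.2000·0.0800 = 0.0960 m before braking
robot under decel: 1.2000²/(2·1.5000) = 0.4800 m
human over T_r+T_s: 0.4000·(0.0800+0.8000) = 0.3520 m
margins: 0.1000+0.0600+0.0600 = 0.2200 m
S_min ≈ 0.0960+0.4800+0.3520+0.2200  ⇒  S_min = 287/250 m

S_min = 287/250 m = 1.1480 m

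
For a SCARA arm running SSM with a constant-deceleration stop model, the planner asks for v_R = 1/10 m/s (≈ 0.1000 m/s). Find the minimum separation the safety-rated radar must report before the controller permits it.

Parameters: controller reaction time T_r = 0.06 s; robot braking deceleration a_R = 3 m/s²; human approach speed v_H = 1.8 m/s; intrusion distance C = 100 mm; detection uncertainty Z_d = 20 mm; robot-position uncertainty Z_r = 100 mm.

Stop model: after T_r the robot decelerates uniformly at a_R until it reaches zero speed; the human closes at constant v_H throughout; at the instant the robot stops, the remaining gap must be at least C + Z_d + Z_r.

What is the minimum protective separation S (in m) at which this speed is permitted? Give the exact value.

stop time T_s = (1/10)/3 = 0.0333 s
reaction-phase robot travel = 0.1000·0.0600 = 0.0060 m
robot under decel: 0.1000²/(2·3.0000) = 0.0017 m
person approaches 1.8000·(0.0600+0.0333) = 0.1680 m
margins: 0.1000+0.0200+0.1000 = 0.2200 m
S_min ≈ 0.0060+0.0017+0.1680+0.2200  ⇒  S_min = 1187/3000 m

S_min = 1187/3000 m = 0.3957 m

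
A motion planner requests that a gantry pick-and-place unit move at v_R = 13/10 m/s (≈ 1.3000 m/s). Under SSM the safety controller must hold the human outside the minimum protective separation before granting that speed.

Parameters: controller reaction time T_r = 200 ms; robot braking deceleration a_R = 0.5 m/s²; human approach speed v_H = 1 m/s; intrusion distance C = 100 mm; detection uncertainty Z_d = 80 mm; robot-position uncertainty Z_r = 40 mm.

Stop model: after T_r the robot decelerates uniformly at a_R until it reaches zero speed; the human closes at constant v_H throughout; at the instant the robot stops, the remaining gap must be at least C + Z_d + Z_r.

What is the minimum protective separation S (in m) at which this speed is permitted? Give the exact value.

S_min = 497/100 m = 4.9700 m

braking lasts T_s = (13/10)/(1/2) = 2.6000 s
reaction-phase robot travel = 1.3000·0.2000 = 0.2600 m
braking distance = 1.3000²/(2·0.5000) = 1.6900 m
human closes 1.0000·2.8000 = 2.8000 m
residual clearance needed = 0.1000+0.0800+0.0400 = 0.2200 m
S_min ≈ 0.2600+1.6900+2.8000+0.2200  ⇒  S_min = 497/100 m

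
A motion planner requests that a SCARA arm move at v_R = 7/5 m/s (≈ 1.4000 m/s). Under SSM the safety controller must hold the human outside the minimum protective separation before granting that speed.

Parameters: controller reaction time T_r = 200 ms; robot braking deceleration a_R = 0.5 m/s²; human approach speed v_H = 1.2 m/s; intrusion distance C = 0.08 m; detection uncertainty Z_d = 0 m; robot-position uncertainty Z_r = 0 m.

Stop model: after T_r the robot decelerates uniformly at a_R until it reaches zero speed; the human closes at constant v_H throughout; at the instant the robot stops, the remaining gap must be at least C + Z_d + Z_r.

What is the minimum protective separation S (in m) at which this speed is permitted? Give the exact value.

stop time T_s = (7/5)/(1/2) = 2.8000 s
robot covers v_R·T_r = 1.4000·0.2000 = 0.2800 m before braking
braking distance = 1.4000²/(2·0.5000) = 1.9600 m
person approaches 1.2000·(0.2000+2.8000) = 3.6000 m
C+Z_d+Z_r = 0.0800+0.0000+0.0000 = 0.0800 m
S_min ≈ 0.2800+1.9600+3.6000+0.0800  ⇒  S_min = 148/25 m

S_min = 148/25 m = 5.9200 m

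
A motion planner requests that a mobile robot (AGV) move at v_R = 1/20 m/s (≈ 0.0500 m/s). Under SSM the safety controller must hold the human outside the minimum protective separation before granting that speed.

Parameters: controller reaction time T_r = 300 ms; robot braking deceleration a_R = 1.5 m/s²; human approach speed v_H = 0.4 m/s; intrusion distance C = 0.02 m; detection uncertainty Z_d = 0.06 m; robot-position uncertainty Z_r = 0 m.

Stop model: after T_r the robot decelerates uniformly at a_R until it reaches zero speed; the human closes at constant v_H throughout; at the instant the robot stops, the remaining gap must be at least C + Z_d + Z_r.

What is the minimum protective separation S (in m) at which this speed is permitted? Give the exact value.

S_min = 11/48 m = 0.2292 m

stop time T_s = (1/20)/(3/2) = 0.0333 s
robot in T_r: 0.0500·0.3000 = 0.0150 m
robot covers 0.0500·0.0333 − ½·1.5000·0.0333² = 0.0008 m while stopping
human closes 0.4000·0.3333 = 0.1333 m
margins: 0.0200+0.0600+0.0000 = 0.0800 m
S_min ≈ 0.0150+0.0008+0.1333+0.0800  ⇒  S_min = 11/48 m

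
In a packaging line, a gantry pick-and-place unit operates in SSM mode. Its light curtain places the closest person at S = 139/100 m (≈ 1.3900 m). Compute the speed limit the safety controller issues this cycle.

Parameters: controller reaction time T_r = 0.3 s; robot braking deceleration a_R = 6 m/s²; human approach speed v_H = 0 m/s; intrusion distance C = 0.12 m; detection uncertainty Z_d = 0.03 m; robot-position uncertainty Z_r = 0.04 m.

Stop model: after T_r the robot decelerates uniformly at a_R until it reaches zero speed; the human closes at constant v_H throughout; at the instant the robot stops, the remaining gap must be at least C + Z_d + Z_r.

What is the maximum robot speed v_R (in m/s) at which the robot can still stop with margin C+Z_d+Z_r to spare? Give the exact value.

v_R_max = 12/5 m/s = 2.4000 m/s

at the boundary: (1/12)·v² + (3/10)·v + (-6/5) = 0
  disc = (3/10)² − 4·(1/12)·(-6/5) = 49/100 ; √disc = 7/10
  v_R = (−(3/10) + 7/10) / (2·(1/12)) = 12/5 m/s
check:
braking lasts T_s = (12/5)/6 = 0.4000 s
reaction-phase robot travel = 2.4000·0.3000 = 0.7200 m
braking distance = 2.4000²/(2·6.0000) = 0.4800 m
human over T_r+T_s: 0.0000·(0.3000+0.4000) = 0.0000 m
margins: 0.1200+0.0300+0.0400 = 0.1900 m
sum ≈ 0.7200+0.4800+0.0000+0.1900 ≈ 1.3900 m = S ✓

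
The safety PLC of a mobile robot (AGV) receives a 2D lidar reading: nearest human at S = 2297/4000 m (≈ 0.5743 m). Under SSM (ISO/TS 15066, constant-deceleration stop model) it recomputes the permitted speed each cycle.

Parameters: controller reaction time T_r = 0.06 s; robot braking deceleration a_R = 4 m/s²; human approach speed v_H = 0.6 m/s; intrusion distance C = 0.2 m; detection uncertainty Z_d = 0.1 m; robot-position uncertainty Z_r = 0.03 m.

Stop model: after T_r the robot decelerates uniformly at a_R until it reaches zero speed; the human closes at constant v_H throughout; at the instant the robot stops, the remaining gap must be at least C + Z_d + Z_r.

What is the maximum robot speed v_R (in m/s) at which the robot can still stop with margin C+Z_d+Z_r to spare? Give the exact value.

collect terms ⇒ (1/8)·v_R² + (21/100)·v_R + (-833/4000) = 0
  disc = (21/100)² − 4·(1/8)·(-833/4000) = 5929/40000 ; √disc = 77/200
  v_R = (−(21/100) + 77/200) / (2·(1/8)) = 7/10 m/s
check:
braking lasts T_s = (7/10)/4 = 0.1750 s
robot in T_r: 0.7000·0.0600 = 0.0420 m
robot covers 0.7000·0.1750 − ½·4.0000·0.1750² = 0.0612 m while stopping
person approaches 0.6000·(0.0600+0.1750) = 0.1410 m
margins: 0.2000+0.1000+0.0300 = 0.3300 m
sum ≈ 0.0420+0.0612+0.1410+0.3300 ≈ 0.5743 m = S ✓

v_R_max = 7/10 m/s = 0.7000 m/s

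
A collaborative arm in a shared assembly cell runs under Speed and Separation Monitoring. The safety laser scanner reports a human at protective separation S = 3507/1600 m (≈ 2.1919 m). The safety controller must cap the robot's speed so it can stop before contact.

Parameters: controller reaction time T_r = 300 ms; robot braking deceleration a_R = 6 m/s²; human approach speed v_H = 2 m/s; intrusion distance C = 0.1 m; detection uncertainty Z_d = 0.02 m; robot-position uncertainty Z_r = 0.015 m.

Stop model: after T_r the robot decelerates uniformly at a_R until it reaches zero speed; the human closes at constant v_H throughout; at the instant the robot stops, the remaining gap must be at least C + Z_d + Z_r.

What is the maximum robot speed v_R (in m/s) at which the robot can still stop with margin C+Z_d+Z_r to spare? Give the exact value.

quadratic (1/12)·v² + (19/30)·v + (-2331/1600) = 0
  disc = (19/30)² − 4·(1/12)·(-2331/1600) = 12769/14400 ; √disc = 113/120
  v_R = (−(19/30) + 113/120) / (2·(1/12)) = 37/20 m/s
check:
braking lasts T_s = (37/20)/6 = 0.3083 s
robot in T_r: 1.8500·0.3000 = 0.5550 m
braking distance = 1.8500²/(2·6.0000) = 0.2852 m
human closes 2.0000·0.6083 = 1.2167 m
C+Z_d+Z_r = 0.1000+0.0200+0.0150 = 0.1350 m
sum ≈ 0.5550+0.2852+1.2167+0.1350 ≈ 2.1919 m = S ✓

v_R_max = 37/20 m/s = 1.8500 m/s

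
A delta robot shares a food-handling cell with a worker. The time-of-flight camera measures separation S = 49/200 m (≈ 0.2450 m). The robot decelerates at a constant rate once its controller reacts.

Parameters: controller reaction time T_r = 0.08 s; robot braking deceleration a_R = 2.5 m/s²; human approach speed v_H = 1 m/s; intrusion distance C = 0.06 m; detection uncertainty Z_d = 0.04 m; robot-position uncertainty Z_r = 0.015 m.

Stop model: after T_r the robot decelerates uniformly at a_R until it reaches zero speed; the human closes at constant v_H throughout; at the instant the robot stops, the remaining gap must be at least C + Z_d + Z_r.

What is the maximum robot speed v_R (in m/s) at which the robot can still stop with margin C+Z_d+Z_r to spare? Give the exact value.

v_R_max = 1/10 m/s = 0.1000 m/s

quadratic (1/5)·v² + (12/25)·v + (-1/20) = 0
  disc = (12/25)² − 4·(1/5)·(-1/20) = 169/625 ; √disc = 13/25
  v_R = (−(12/25) + 13/25) / (2·(1/5)) = 1/10 m/s
check:
T_s = v_R/a_R = (1/10)/(5/2) = 0.0400 s
reaction-phase robot travel = 0.1000·0.0800 = 0.0080 m
robot under decel: 0.1000²/(2·2.5000) = 0.0020 m
person approaches 1.0000·(0.0800+0.0400) = 0.1200 m
residual clearance needed = 0.0600+0.0400+0.0150 = 0.1150 m
sum ≈ 0.0080+0.0020+0.1200+0.1150 ≈ 0.2450 m = S ✓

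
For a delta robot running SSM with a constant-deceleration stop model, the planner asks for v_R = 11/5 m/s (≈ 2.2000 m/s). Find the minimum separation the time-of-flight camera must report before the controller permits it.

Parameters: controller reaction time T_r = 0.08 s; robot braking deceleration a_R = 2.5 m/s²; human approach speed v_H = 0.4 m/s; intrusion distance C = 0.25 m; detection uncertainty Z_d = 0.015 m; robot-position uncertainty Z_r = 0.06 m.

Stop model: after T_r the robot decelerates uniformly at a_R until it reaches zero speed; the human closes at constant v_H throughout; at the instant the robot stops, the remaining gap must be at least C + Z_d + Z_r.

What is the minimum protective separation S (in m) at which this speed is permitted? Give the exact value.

stop time T_s = (11/5)/(5/2) = 0.8800 s
robot in T_r: 2.2000·0.0800 = 0.1760 m
robot covers 2.2000·0.8800 − ½·2.5000·0.8800² = 0.9680 m while stopping
human over T_r+T_s: 0.4000·(0.0800+0.8800) = 0.3840 m
margins: 0.2500+0.0150+0.0600 = 0.3250 m
S_min ≈ 0.1760+0.9680+0.3840+0.3250  ⇒  S_min = 1853/1000 m

S_min = 1853/1000 m = 1.8530 m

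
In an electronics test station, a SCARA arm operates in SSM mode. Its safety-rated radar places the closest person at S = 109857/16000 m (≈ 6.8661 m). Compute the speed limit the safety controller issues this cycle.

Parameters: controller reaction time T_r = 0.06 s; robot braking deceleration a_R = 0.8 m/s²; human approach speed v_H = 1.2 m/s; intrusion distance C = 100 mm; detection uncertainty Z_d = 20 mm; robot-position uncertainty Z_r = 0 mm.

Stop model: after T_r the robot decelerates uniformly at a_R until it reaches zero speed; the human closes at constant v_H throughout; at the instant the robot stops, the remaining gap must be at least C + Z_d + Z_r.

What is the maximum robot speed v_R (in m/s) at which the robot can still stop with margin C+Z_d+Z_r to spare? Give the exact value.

v_R_max = 9/4 m/s = 2.2500 m/s

quadratic (5/8)·v² + (39/25)·v + (-21357/3200) = 0
  disc = (39/25)² − 4·(5/8)·(-21357/3200) = 3059001/160000 ; √disc = 1749/400
  v_R = (−(39/25) + 1749/400) / (2·(5/8)) = 9/4 m/s
check:
T_s = v_R/a_R = (9/4)/(4/5) = 2.8125 s
robot in T_r: 2.2500·0.0600 = 0.1350 m
robot under decel: 2.2500²/(2·0.8000) = 3.1641 m
human over T_r+T_s: 1.2000·(0.0600+2.8125) = 3.4470 m
margins: 0.1000+0.0200+0.0000 = 0.1200 m
sum ≈ 0.1350+3.1641+3.4470+0.1200 ≈ 6.8661 m = S ✓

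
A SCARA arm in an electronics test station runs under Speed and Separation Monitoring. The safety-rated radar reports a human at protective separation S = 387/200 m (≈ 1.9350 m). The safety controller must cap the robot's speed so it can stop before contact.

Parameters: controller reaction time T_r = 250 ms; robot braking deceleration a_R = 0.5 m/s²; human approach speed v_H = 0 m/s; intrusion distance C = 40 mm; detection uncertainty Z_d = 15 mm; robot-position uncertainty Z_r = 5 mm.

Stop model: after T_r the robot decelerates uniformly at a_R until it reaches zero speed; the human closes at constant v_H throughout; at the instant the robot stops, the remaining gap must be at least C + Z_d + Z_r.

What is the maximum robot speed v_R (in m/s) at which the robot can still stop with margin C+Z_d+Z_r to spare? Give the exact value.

at the boundary: (1)·v² + (1/4)·v + (-15/8) = 0
  disc = (1/4)² − 4·(1)·(-15/8) = 121/16 ; √disc = 11/4
  v_R = (−(1/4) + 11/4) / (2·(1)) = 5/4 m/s
check:
braking lasts T_s = (5/4)/(1/2) = 2.5000 s
reaction-phase robot travel = 1.2500·0.2500 = 0.3125 m
robot covers 1.2500·2.5000 − ½·0.5000·2.5000² = 1.5625 m while stopping
person approaches 0.0000·(0.2500+2.5000) = 0.0000 m
residual clearance needed = 0.0400+0.0150+0.0050 = 0.0600 m
sum ≈ 0.3125+1.5625+0.0000+0.0600 ≈ 1.9350 m = S ✓

v_R_max = 5/4 m/s = 1.2500 m/s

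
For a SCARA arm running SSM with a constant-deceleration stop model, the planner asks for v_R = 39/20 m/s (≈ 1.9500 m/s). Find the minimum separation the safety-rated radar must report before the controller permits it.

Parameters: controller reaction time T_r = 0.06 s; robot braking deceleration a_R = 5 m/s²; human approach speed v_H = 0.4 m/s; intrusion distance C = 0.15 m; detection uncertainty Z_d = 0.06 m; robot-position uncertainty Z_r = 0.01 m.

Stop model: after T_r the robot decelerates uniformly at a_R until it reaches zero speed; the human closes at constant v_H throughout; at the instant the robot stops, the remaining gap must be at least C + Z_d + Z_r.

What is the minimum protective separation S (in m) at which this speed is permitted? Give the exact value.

S_min = 3589/4000 m = 0.8972 m

braking lasts T_s = (39/20)/5 = 0.3900 s
robot in T_r: 1.9500·0.0600 = 0.1170 m
robot under decel: 1.9500²/(2·5.0000) = 0.3802 m
human over T_r+T_s: 0.4000·(0.0600+0.3900) = 0.1800 m
C+Z_d+Z_r = 0.1500+0.0600+0.0100 = 0.2200 m
S_min ≈ 0.1170+0.3802+0.1800+0.2200  ⇒  S_min = 3589/4000 m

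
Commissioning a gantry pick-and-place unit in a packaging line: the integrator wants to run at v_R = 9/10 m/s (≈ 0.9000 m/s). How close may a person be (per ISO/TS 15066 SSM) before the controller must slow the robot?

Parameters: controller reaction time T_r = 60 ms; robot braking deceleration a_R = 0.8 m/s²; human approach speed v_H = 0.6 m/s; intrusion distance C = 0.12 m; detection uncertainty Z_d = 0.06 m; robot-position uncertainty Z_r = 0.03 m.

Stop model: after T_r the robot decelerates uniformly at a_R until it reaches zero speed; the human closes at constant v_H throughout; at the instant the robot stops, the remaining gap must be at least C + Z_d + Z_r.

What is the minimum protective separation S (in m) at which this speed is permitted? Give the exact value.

T_s = v_R/a_R = (9/10)/(4/5) = 1.1250 s
robot in T_r: 0.9000·0.0600 = 0.0540 m
braking distance = 0.9000²/(2·0.8000) = 0.5062 m
human closes 0.6000·1.1850 = 0.7110 m
residual clearance needed = 0.1200+0.0600+0.0300 = 0.2100 m
S_min ≈ 0.0540+0.5062+0.7110+0.2100  ⇒  S_min = 237/160 m

S_min = 237/160 m = 1.4812 m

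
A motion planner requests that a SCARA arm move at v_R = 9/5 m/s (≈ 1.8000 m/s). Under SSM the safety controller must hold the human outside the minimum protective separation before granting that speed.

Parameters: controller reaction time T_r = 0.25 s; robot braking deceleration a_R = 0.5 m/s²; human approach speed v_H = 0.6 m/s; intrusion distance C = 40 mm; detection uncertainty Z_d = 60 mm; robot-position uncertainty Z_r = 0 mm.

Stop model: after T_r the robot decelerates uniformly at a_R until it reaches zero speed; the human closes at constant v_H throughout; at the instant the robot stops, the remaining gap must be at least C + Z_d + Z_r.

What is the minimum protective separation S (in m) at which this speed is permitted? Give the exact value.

S_min = 61/10 m = 6.1000 m

T_s = v_R/a_R = (9/5)/(1/2) = 3.6000 s
robot in T_r: 1.8000·0.2500 = 0.4500 m
robot under decel: 1.8000²/(2·0.5000) = 3.2400 m
human over T_r+T_s: 0.6000·(0.2500+3.6000) = 2.3100 m
C+Z_d+Z_r = 0.0400+0.0600+0.0000 = 0.1000 m
S_min ≈ 0.4500+3.2400+2.3100+0.1000  ⇒  S_min = 61/10 m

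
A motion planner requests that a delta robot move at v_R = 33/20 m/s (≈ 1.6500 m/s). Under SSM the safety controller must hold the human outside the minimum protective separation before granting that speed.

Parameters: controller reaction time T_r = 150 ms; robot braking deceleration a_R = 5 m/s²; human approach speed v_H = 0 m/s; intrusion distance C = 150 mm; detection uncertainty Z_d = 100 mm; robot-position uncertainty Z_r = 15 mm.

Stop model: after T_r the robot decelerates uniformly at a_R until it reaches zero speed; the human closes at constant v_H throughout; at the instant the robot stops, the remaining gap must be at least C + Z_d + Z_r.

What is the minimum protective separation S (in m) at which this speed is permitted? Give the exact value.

braking lasts T_s = (33/20)/5 = 0.3300 s
reaction-phase robot travel = 1.6500·0.1500 = 0.2475 m
robot covers 1.6500·0.3300 − ½·5.0000·0.3300² = 0.2722 m while stopping
human over T_r+T_s: 0.0000·(0.1500+0.3300) = 0.0000 m
margins: 0.1500+0.1000+0.0150 = 0.2650 m
S_min ≈ 0.2475+0.2722+0.0000+0.2650  ⇒  S_min = 3139/4000 m

S_min = 3139/4000 m = 0.7847 m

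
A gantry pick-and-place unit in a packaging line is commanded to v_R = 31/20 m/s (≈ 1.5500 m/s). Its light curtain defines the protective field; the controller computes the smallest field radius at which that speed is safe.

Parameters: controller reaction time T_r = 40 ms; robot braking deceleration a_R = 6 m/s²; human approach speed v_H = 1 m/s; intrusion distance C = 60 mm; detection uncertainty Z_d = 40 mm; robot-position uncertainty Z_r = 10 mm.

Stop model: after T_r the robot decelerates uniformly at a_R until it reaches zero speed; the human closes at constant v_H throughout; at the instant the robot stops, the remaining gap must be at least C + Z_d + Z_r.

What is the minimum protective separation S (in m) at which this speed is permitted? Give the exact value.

S_min = 16093/24000 m = 0.6705 m

braking lasts T_s = (31/20)/6 = 0.2583 s
robot covers v_R·T_r = 1.5500·0.0400 = 0.0620 m before braking
robot covers 1.5500·0.2583 − ½·6.0000·0.2583² = 0.2002 m while stopping
human closes 1.0000·0.2983 = 0.2983 m
residual clearance needed = 0.0600+0.0400+0.0100 = 0.1100 m
S_min ≈ 0.0620+0.2002+0.2983+0.1100  ⇒  S_min = 16093/24000 m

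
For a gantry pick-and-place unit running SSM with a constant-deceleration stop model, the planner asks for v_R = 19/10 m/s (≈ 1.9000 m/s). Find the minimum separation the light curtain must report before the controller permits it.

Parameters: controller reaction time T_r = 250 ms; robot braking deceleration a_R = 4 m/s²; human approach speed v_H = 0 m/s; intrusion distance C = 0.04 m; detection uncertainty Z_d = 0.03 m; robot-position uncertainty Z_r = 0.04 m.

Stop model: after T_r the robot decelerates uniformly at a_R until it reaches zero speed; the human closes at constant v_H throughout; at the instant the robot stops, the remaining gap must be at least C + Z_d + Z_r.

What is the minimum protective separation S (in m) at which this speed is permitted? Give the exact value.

braking lasts T_s = (19/10)/4 = 0.4750 s
robot in T_r: 1.9000·0.2500 = 0.4750 m
robot covers 1.9000·0.4750 − ½·4.0000·0.4750² = 0.4512 m while stopping
human over T_r+T_s: 0.0000·(0.2500+0.4750) = 0.0000 m
C+Z_d+Z_r = 0.0400+0.0300+0.0400 = 0.1100 m
S_min ≈ 0.4750+0.4512+0.0000+0.1100  ⇒  S_min = 829/800 m

S_min = 829/800 m = 1.0362 m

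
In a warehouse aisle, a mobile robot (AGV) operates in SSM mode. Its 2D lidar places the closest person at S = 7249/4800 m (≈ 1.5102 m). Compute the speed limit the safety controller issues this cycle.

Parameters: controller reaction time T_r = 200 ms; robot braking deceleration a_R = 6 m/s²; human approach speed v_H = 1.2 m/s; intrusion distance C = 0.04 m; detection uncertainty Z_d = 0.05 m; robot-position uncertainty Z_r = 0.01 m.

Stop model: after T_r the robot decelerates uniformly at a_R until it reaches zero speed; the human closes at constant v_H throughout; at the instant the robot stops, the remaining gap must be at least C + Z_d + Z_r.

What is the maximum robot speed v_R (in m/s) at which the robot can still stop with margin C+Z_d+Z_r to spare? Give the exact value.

collect terms ⇒ (1/12)·v_R² + (2/5)·v_R + (-5617/4800) = 0
  disc = (2/5)² − 4·(1/12)·(-5617/4800) = 7921/14400 ; √disc = 89/120
  v_R = (−(2/5) + 89/120) / (2·(1/12)) = 41/20 m/s
check:
braking lasts T_s = (41/20)/6 = 0.3417 s
reaction-phase robot travel = 2.0500·0.2000 = 0.4100 m
robot covers 2.0500·0.3417 − ½·6.0000·0.3417² = 0.3502 m while stopping
person approaches 1.2000·(0.2000+0.3417) = 0.6500 m
residual clearance needed = 0.0400+0.0500+0.0100 = 0.1000 m
sum ≈ 0.4100+0.3502+0.6500+0.1000 ≈ 1.5102 m = S ✓

v_R_max = 41/20 m/s = 2.0500 m/s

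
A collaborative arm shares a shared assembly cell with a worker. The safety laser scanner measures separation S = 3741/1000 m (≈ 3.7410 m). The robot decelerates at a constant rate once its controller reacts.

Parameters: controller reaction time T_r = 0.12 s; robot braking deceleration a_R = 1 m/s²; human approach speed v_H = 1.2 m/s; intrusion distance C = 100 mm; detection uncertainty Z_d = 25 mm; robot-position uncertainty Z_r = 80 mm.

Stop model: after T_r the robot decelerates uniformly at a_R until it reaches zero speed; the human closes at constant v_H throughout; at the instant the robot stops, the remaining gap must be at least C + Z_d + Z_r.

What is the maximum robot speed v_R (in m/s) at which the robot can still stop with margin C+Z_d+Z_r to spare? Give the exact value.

v_R_max = 8/5 m/s = 1.6000 m/s

quadratic (1/2)·v² + (33/25)·v + (-424/125) = 0
  disc = (33/25)² − 4·(1/2)·(-424/125) = 5329/625 ; √disc = 73/25
  v_R = (−(33/25) + 73/25) / (2·(1/2)) = 8/5 m/s
check:
braking lasts T_s = (8/5)/1 = 1.6000 s
reaction-phase robot travel = 1.6000·0.1200 = 0.1920 m
robot under decel: 1.6000²/(2·1.0000) = 1.2800 m
human closes 1.2000·1.7200 = 2.0640 m
margins: 0.1000+0.0250+0.0800 = 0.2050 m
sum ≈ 0.1920+1.2800+2.0640+0.2050 ≈ 3.7410 m = S ✓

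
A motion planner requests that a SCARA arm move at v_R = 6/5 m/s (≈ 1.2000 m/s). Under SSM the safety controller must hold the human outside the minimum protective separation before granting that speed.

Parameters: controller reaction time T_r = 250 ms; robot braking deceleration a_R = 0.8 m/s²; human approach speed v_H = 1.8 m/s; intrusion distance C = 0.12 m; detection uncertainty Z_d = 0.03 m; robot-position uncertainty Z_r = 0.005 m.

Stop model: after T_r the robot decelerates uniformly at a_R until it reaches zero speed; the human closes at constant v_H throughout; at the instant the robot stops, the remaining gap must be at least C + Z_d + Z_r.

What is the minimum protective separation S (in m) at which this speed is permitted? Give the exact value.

stop time T_s = (6/5)/(4/5) = 1.5000 s
reaction-phase robot travel = 1.2000·0.2500 = 0.3000 m
braking distance = 1.2000²/(2·0.8000) = 0.9000 m
person approaches 1.8000·(0.2500+1.5000) = 3.1500 m
C+Z_d+Z_r = 0.1200+0.0300+0.0050 = 0.1550 m
S_min ≈ 0.3000+0.9000+3.1500+0.1550  ⇒  S_min = 901/200 m

S_min = 901/200 m = 4.5050 m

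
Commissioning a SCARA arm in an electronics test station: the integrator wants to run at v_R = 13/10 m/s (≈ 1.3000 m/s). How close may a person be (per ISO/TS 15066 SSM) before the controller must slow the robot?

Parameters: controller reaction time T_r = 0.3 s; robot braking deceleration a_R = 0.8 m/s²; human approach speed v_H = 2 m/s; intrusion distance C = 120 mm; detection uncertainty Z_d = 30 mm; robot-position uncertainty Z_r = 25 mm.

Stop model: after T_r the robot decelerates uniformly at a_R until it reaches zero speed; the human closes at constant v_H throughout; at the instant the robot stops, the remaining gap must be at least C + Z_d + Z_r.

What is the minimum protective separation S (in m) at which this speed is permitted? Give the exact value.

S_min = 4377/800 m = 5.4713 m

stop time T_s = (13/10)/(4/5) = 1.6250 s
robot in T_r: 1.3000·0.3000 = 0.3900 m
robot under decel: 1.3000²/(2·0.8000) = 1.0562 m
person approaches 2.0000·(0.3000+1.6250) = 3.8500 m
residual clearance needed = 0.1200+0.0300+0.0250 = 0.1750 m
S_min ≈ 0.3900+1.0562+3.8500+0.1750  ⇒  S_min = 4377/800 m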